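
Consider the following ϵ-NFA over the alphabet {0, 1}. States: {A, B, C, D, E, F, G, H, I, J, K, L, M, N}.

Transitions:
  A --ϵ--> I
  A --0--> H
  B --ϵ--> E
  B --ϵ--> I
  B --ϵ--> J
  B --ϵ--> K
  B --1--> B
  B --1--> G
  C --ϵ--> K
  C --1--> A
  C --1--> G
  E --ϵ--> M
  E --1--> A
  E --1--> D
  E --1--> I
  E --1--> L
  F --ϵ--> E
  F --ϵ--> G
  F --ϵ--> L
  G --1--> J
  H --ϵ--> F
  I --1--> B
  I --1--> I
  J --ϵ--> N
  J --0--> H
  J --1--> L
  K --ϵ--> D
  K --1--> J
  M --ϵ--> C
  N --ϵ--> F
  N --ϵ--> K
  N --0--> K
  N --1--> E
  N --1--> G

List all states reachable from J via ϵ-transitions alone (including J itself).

Start with {J}.
From J via ϵ: add N.
From N via ϵ: add F, K.
From F via ϵ: add E, G, L.
From K via ϵ: add D.
From E via ϵ: add M.
From M via ϵ: add C.
No new states can be added; the closed set is {C, D, E, F, G, J, K, L, M, N}.

{C, D, E, F, G, J, K, L, M, N}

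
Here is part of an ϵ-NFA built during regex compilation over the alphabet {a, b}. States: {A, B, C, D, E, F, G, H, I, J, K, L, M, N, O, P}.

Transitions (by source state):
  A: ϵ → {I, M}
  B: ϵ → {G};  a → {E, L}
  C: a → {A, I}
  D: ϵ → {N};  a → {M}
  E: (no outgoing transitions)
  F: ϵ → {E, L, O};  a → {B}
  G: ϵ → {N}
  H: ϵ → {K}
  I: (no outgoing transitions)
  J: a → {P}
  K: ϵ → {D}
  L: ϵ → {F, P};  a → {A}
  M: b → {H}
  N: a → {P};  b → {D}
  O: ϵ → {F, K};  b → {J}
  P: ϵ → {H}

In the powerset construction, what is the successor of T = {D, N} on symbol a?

{D, H, K, M, N, P}

D on a → {M}.
N on a → {P}.
Union after reading a: {M, P}.
Now take the ϵ-closure:
From P via ϵ: add H.
From H via ϵ: add K.
From K via ϵ: add D.
From D via ϵ: add N.
No new states can be added; the closed set is {D, H, K, M, N, P}.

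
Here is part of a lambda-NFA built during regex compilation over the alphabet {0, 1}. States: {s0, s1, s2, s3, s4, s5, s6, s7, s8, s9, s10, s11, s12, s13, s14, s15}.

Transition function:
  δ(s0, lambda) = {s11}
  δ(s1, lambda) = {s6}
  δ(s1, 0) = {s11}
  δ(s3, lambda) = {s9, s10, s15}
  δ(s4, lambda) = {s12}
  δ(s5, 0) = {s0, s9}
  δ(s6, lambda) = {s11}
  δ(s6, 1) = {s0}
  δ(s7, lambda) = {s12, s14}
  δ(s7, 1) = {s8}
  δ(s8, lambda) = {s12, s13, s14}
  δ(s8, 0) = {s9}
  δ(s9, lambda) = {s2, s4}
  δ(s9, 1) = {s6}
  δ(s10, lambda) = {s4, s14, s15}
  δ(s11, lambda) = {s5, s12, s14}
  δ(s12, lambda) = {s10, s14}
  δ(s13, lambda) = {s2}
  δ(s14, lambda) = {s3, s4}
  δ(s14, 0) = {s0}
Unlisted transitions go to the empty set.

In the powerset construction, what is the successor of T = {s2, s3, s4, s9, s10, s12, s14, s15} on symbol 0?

s14 on 0 → {s0}.
No 0-transition from s2, s3, s4, s9, s10, s12, s15.
Union after reading 0: {s0}.
Now take the lambda-closure:
From s0 via lambda: add s11.
From s11 via lambda: add s5, s12, s14.
From s12 via lambda: add s10.
From s14 via lambda: add s3, s4.
From s3 via lambda: add s9, s15.
From s9 via lambda: add s2.
No new states can be added; the closed set is {s0, s2, s3, s4, s5, s9, s10, s11, s12, s14, s15}.

{s0, s2, s3, s4, s5, s9, s10, s11, s12, s14, s15}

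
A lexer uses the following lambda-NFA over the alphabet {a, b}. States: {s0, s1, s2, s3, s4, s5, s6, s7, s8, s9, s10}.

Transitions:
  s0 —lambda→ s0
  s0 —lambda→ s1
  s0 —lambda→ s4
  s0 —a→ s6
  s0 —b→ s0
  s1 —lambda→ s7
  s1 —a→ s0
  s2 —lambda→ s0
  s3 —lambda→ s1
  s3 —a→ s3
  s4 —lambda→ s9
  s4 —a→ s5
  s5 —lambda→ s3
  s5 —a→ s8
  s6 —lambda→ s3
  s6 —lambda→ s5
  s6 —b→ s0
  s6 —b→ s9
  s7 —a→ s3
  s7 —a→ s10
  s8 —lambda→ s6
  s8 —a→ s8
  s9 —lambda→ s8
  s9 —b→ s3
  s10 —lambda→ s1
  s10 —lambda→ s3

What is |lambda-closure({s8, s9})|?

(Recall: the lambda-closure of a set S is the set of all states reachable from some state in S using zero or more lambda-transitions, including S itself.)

Start with {s8, s9}.
From s8 via lambda: add s6.
From s6 via lambda: add s3, s5.
From s3 via lambda: add s1.
From s1 via lambda: add s7.
lambda-closure = {s1, s3, s5, s6, s7, s8, s9}, which has 7 states.

7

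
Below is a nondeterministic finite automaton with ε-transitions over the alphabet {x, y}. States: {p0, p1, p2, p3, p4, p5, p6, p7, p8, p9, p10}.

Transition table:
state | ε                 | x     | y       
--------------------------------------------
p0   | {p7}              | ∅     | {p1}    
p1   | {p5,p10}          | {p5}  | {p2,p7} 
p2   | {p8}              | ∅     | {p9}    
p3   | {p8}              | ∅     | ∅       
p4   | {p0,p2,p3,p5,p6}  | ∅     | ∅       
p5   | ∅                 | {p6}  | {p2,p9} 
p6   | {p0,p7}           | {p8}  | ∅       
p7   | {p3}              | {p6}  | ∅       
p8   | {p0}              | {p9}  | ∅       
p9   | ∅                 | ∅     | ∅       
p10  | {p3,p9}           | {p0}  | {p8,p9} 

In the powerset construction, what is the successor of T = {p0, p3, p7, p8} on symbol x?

{p0, p3, p6, p7, p8, p9}

p7 on x → {p6}.
p8 on x → {p9}.
No x-transition from p0, p3.
Union after reading x: {p6, p9}.
Now take the ε-closure:
From p6 via ε: add p0, p7.
From p7 via ε: add p3.
From p3 via ε: add p8.
No new states can be added; the closed set is {p0, p3, p6, p7, p8, p9}.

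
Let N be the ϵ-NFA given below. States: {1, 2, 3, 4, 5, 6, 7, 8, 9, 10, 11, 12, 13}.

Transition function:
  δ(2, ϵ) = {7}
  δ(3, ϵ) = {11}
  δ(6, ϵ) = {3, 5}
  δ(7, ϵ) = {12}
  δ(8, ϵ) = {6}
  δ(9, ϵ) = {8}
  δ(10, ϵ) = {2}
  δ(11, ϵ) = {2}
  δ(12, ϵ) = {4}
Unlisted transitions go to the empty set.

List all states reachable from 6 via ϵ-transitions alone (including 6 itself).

Start with {6}.
From 6 via ϵ: add 3, 5.
From 3 via ϵ: add 11.
From 11 via ϵ: add 2.
From 2 via ϵ: add 7.
From 7 via ϵ: add 12.
From 12 via ϵ: add 4.
No new states can be added; the closed set is {2, 3, 4, 5, 6, 7, 11, 12}.

{2, 3, 4, 5, 6, 7, 11, 12}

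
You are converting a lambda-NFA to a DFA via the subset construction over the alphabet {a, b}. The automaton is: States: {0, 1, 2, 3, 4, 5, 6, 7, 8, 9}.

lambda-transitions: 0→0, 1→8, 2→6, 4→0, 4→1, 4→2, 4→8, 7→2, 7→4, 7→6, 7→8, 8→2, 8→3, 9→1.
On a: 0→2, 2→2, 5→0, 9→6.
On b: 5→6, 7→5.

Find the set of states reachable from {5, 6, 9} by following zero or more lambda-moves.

{1, 2, 3, 5, 6, 8, 9}

Start with {5, 6, 9}.
From 9 via lambda: add 1.
From 1 via lambda: add 8.
From 8 via lambda: add 2, 3.
No new states can be added; the closed set is {1, 2, 3, 5, 6, 8, 9}.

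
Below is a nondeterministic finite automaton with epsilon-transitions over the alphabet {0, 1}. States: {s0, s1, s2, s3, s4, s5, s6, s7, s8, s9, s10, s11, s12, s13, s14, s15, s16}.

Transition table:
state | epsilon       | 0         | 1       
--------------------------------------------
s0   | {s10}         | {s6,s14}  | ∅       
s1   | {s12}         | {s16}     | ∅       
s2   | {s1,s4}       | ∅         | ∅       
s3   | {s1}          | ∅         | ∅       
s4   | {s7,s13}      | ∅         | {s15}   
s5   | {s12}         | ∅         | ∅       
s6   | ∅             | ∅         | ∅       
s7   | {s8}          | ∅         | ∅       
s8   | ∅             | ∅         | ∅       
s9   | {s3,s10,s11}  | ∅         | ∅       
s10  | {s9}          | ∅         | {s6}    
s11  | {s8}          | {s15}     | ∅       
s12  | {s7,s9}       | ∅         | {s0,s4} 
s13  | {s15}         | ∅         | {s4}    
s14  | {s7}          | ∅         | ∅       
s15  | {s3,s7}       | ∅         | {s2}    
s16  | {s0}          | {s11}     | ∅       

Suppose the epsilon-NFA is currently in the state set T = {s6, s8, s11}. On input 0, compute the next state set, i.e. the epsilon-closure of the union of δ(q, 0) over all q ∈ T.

{s1, s3, s7, s8, s9, s10, s11, s12, s15}

s11 on 0 → {s15}.
No 0-transition from s6, s8.
Union after reading 0: {s15}.
Now take the epsilon-closure:
From s15 via epsilon: add s3, s7.
From s3 via epsilon: add s1.
From s7 via epsilon: add s8.
From s1 via epsilon: add s12.
From s12 via epsilon: add s9.
From s9 via epsilon: add s10, s11.
No new states can be added; the closed set is {s1, s3, s7, s8, s9, s10, s11, s12, s15}.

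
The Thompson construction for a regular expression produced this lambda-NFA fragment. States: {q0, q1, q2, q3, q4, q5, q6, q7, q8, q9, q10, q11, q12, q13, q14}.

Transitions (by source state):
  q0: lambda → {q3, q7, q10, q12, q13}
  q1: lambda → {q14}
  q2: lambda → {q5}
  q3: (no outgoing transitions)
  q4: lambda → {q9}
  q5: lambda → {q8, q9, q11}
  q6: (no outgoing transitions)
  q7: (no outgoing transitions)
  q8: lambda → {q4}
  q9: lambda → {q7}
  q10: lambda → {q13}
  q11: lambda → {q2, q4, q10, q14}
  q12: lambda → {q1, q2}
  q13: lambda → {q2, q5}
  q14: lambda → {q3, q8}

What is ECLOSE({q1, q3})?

Start with {q1, q3}.
From q1 via lambda: add q14.
From q14 via lambda: add q8.
From q8 via lambda: add q4.
From q4 via lambda: add q9.
From q9 via lambda: add q7.
No new states can be added; the closed set is {q1, q3, q4, q7, q8, q9, q14}.

{q1, q3, q4, q7, q8, q9, q14}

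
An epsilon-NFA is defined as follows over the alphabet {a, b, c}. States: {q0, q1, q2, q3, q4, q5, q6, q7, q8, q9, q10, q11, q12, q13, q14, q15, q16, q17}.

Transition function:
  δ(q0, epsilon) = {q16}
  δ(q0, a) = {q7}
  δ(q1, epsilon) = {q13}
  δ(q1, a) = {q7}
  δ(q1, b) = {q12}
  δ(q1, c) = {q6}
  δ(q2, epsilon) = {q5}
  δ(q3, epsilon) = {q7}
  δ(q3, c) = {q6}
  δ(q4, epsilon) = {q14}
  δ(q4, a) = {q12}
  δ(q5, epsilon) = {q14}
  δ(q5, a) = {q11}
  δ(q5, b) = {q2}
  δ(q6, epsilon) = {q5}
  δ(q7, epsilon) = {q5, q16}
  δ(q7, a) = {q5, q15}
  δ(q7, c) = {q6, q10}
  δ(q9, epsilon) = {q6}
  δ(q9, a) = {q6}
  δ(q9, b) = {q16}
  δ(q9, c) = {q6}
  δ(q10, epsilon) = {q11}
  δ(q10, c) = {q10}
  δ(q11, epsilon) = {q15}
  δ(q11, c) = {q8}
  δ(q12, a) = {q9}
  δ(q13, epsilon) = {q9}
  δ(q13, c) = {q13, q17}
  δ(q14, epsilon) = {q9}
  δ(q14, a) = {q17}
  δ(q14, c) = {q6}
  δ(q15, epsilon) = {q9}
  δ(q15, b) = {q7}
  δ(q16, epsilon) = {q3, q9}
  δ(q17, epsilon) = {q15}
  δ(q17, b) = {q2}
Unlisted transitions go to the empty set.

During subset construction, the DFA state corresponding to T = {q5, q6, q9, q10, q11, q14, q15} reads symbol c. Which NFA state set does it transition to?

{q5, q6, q8, q9, q10, q11, q14, q15}

q9 on c → {q6}.
q10 on c → {q10}.
q11 on c → {q8}.
q14 on c → {q6}.
No c-transition from q5, q6, q15.
Union after reading c: {q6, q8, q10}.
Now take the epsilon-closure:
From q6 via epsilon: add q5.
From q10 via epsilon: add q11.
From q5 via epsilon: add q14.
From q11 via epsilon: add q15.
From q14 via epsilon: add q9.
No new states can be added; the closed set is {q5, q6, q8, q9, q10, q11, q14, q15}.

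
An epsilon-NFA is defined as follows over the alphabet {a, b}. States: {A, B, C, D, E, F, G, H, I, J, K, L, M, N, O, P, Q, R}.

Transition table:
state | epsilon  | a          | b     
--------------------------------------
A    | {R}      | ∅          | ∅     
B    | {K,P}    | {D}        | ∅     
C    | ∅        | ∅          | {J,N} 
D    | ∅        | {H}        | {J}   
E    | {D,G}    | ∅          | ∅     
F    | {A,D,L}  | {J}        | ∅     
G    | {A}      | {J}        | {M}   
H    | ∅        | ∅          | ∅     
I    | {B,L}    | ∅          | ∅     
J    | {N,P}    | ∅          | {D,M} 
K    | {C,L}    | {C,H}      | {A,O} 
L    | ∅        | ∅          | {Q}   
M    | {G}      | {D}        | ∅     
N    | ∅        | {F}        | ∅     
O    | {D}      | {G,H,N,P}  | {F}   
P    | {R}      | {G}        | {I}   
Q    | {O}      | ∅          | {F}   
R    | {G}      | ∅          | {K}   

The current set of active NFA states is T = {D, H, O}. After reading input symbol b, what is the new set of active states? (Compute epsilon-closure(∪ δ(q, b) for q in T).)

{A, D, F, G, J, L, N, P, R}

D on b → {J}.
O on b → {F}.
No b-transition from H.
Union after reading b: {F, J}.
Now take the epsilon-closure:
From F via epsilon: add A, D, L.
From J via epsilon: add N, P.
From A via epsilon: add R.
From R via epsilon: add G.
No new states can be added; the closed set is {A, D, F, G, J, L, N, P, R}.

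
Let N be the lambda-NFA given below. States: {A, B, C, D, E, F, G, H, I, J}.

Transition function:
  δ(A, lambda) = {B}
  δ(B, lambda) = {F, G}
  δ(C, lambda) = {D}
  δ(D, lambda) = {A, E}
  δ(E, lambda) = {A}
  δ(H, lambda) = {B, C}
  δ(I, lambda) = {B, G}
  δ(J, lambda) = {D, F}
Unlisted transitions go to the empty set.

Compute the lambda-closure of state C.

Start with {C}.
From C via lambda: add D.
From D via lambda: add A, E.
From A via lambda: add B.
From B via lambda: add F, G.
No new states can be added; the closed set is {A, B, C, D, E, F, G}.

{A, B, C, D, E, F, G}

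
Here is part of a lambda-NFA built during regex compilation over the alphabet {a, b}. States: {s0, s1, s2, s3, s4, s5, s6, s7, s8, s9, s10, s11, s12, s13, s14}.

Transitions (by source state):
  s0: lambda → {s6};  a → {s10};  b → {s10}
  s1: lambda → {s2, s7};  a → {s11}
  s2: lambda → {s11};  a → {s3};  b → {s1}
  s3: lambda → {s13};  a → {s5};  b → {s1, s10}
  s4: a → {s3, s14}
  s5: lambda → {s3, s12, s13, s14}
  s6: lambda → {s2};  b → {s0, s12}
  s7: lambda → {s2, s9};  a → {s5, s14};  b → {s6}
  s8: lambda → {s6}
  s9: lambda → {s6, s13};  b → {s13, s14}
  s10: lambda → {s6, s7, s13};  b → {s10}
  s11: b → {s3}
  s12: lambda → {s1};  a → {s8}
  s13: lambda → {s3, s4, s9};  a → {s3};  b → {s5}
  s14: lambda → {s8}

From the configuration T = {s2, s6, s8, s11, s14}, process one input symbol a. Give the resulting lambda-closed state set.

{s2, s3, s4, s6, s9, s11, s13}

s2 on a → {s3}.
No a-transition from s6, s8, s11, s14.
Union after reading a: {s3}.
Now take the lambda-closure:
From s3 via lambda: add s13.
From s13 via lambda: add s4, s9.
From s9 via lambda: add s6.
From s6 via lambda: add s2.
From s2 via lambda: add s11.
No new states can be added; the closed set is {s2, s3, s4, s6, s9, s11, s13}.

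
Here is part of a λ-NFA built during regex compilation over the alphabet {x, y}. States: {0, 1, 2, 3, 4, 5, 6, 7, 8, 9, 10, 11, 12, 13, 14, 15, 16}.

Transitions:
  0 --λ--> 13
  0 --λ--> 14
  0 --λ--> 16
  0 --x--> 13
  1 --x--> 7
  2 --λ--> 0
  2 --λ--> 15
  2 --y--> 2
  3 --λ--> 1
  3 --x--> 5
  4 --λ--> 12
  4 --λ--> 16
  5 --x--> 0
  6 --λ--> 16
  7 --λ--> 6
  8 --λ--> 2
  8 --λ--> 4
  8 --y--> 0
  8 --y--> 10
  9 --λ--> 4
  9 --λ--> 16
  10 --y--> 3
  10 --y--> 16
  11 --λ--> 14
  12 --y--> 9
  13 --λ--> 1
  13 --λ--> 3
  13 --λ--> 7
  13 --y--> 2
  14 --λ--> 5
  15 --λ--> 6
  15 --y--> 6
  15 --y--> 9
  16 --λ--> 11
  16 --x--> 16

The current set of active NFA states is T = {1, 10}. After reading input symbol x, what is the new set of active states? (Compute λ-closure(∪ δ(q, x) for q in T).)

1 on x → {7}.
No x-transition from 10.
Union after reading x: {7}.
Now take the λ-closure:
From 7 via λ: add 6.
From 6 via λ: add 16.
From 16 via λ: add 11.
From 11 via λ: add 14.
From 14 via λ: add 5.
No new states can be added; the closed set is {5, 6, 7, 11, 14, 16}.

{5, 6, 7, 11, 14, 16}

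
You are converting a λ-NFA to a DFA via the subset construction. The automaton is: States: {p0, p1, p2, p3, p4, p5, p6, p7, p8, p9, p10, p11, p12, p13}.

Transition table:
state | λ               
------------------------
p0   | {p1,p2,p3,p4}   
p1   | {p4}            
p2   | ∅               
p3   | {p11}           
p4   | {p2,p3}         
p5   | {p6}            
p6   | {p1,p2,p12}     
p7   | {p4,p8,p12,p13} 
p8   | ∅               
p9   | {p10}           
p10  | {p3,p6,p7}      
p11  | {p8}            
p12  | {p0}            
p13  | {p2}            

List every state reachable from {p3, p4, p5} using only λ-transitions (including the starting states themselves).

Start with {p3, p4, p5}.
From p3 via λ: add p11.
From p4 via λ: add p2.
From p5 via λ: add p6.
From p6 via λ: add p1, p12.
From p11 via λ: add p8.
From p12 via λ: add p0.
No new states can be added; the closed set is {p0, p1, p2, p3, p4, p5, p6, p8, p11, p12}.

{p0, p1, p2, p3, p4, p5, p6, p8, p11, p12}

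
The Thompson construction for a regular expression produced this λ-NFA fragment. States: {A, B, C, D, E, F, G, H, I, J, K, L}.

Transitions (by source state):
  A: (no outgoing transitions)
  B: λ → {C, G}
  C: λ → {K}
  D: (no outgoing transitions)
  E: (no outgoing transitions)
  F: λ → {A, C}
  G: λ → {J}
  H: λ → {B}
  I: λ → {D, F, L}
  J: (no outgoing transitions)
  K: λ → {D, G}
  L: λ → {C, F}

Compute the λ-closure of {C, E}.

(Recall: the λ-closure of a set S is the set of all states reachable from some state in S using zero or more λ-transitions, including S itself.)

{C, D, E, G, J, K}

Start with {C, E}.
From C via λ: add K.
From K via λ: add D, G.
From G via λ: add J.
No new states can be added; the closed set is {C, D, E, G, J, K}.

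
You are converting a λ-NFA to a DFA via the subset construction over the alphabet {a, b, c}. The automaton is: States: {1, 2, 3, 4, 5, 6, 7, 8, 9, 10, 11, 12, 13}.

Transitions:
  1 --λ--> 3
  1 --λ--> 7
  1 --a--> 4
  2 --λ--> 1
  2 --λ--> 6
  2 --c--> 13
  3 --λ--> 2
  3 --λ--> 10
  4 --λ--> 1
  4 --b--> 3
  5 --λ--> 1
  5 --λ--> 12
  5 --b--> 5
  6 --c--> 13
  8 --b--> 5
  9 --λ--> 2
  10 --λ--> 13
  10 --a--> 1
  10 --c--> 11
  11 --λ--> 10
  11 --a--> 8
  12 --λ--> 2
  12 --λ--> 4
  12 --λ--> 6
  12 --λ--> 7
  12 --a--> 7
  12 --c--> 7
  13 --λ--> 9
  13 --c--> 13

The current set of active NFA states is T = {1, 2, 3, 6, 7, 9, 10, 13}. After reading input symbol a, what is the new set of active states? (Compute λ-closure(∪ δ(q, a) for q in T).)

{1, 2, 3, 4, 6, 7, 9, 10, 13}

1 on a → {4}.
10 on a → {1}.
No a-transition from 2, 3, 6, 7, 9, 13.
Union after reading a: {1, 4}.
Now take the λ-closure:
From 1 via λ: add 3, 7.
From 3 via λ: add 2, 10.
From 2 via λ: add 6.
From 10 via λ: add 13.
From 13 via λ: add 9.
No new states can be added; the closed set is {1, 2, 3, 4, 6, 7, 9, 10, 13}.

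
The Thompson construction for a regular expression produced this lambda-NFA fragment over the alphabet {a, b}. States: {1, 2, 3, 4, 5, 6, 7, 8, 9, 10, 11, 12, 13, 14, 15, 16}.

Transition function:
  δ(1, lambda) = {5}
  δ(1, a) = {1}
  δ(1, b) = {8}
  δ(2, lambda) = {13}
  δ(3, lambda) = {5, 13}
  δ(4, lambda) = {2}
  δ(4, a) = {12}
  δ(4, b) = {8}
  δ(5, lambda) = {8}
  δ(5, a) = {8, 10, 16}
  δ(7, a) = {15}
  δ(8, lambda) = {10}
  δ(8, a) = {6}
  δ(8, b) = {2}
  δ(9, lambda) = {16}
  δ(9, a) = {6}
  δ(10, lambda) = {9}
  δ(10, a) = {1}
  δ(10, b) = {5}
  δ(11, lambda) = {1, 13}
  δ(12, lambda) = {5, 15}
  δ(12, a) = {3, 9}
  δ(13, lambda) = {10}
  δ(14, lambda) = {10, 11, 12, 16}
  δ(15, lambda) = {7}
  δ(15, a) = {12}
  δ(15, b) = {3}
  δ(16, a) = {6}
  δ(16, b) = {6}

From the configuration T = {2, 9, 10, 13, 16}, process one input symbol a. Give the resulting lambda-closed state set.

9 on a → {6}.
10 on a → {1}.
16 on a → {6}.
No a-transition from 2, 13.
Union after reading a: {1, 6}.
Now take the lambda-closure:
From 1 via lambda: add 5.
From 5 via lambda: add 8.
From 8 via lambda: add 10.
From 10 via lambda: add 9.
From 9 via lambda: add 16.
No new states can be added; the closed set is {1, 5, 6, 8, 9, 10, 16}.

{1, 5, 6, 8, 9, 10, 16}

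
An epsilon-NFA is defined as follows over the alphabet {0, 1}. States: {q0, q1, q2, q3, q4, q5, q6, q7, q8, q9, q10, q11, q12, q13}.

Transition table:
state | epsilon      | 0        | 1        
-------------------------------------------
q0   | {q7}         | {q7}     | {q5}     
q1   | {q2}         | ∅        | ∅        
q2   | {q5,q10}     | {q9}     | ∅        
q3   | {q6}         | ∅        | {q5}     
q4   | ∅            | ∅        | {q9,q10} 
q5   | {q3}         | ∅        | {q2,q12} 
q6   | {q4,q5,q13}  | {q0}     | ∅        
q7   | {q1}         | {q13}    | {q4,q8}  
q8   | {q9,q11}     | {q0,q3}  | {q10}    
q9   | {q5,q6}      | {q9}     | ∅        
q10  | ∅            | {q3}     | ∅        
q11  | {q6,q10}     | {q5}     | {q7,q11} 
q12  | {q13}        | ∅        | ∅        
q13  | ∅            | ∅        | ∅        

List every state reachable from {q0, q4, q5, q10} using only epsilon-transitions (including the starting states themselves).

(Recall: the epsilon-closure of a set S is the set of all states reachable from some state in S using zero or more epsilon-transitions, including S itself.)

Start with {q0, q4, q5, q10}.
From q0 via epsilon: add q7.
From q5 via epsilon: add q3.
From q3 via epsilon: add q6.
From q7 via epsilon: add q1.
From q1 via epsilon: add q2.
From q6 via epsilon: add q13.
No new states can be added; the closed set is {q0, q1, q2, q3, q4, q5, q6, q7, q10, q13}.

{q0, q1, q2, q3, q4, q5, q6, q7, q10, q13}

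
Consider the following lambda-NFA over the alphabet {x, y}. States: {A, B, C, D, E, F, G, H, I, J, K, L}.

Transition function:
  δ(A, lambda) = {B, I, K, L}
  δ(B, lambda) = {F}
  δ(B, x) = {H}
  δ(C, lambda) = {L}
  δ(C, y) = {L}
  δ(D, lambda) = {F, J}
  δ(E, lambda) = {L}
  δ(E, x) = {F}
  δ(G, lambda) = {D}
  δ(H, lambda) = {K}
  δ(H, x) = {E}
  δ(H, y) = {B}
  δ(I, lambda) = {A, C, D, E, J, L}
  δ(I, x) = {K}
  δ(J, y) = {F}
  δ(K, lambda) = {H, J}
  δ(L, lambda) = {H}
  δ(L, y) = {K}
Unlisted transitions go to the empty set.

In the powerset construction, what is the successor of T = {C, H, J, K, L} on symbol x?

H on x → {E}.
No x-transition from C, J, K, L.
Union after reading x: {E}.
Now take the lambda-closure:
From E via lambda: add L.
From L via lambda: add H.
From H via lambda: add K.
From K via lambda: add J.
No new states can be added; the closed set is {E, H, J, K, L}.

{E, H, J, K, L}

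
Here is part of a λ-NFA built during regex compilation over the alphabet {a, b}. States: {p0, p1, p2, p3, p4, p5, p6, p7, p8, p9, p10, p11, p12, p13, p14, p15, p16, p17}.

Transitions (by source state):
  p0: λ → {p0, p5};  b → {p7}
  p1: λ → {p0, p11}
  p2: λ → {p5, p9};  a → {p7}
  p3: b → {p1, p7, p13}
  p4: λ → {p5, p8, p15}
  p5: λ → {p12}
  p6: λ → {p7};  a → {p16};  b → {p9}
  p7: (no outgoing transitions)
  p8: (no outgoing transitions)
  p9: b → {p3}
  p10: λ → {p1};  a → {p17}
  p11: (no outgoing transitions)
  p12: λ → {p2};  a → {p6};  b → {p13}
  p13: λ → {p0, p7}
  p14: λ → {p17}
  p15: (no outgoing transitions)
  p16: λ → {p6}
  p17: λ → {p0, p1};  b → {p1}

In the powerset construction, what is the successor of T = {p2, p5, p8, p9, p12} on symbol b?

p9 on b → {p3}.
p12 on b → {p13}.
No b-transition from p2, p5, p8.
Union after reading b: {p3, p13}.
Now take the λ-closure:
From p13 via λ: add p0, p7.
From p0 via λ: add p5.
From p5 via λ: add p12.
From p12 via λ: add p2.
From p2 via λ: add p9.
No new states can be added; the closed set is {p0, p2, p3, p5, p7, p9, p12, p13}.

{p0, p2, p3, p5, p7, p9, p12, p13}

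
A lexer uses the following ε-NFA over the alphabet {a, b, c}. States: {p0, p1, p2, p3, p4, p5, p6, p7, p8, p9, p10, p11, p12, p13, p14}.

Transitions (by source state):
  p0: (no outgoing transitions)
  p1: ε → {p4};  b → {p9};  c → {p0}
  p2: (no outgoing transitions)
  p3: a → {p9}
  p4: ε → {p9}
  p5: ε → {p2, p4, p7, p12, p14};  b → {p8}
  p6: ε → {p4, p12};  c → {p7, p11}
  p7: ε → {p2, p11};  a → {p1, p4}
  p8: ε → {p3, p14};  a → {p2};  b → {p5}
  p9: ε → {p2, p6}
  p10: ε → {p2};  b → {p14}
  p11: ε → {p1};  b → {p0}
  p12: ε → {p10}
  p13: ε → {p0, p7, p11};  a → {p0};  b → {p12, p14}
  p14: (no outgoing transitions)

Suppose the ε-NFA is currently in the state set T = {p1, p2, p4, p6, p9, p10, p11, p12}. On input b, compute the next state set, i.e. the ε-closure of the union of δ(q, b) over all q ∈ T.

{p0, p2, p4, p6, p9, p10, p12, p14}

p1 on b → {p9}.
p10 on b → {p14}.
p11 on b → {p0}.
No b-transition from p2, p4, p6, p9, p12.
Union after reading b: {p0, p9, p14}.
Now take the ε-closure:
From p9 via ε: add p2, p6.
From p6 via ε: add p4, p12.
From p12 via ε: add p10.
No new states can be added; the closed set is {p0, p2, p4, p6, p9, p10, p12, p14}.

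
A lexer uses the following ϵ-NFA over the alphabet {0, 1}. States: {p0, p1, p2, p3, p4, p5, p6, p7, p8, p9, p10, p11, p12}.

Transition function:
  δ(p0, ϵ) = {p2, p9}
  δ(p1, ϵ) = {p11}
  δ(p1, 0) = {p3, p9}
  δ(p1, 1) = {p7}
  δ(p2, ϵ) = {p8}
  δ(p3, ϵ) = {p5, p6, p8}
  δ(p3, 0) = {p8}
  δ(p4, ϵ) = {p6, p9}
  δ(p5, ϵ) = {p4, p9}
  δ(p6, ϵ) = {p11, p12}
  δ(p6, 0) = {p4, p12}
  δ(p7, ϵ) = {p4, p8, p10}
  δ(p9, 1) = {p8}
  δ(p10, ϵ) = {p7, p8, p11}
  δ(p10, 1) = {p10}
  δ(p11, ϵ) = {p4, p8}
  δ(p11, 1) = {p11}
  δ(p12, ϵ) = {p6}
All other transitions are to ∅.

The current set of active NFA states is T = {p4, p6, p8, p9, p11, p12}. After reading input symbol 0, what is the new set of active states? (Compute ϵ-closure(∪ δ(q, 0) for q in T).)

{p4, p6, p8, p9, p11, p12}

p6 on 0 → {p4, p12}.
No 0-transition from p4, p8, p9, p11, p12.
Union after reading 0: {p4, p12}.
Now take the ϵ-closure:
From p4 via ϵ: add p6, p9.
From p6 via ϵ: add p11.
From p11 via ϵ: add p8.
No new states can be added; the closed set is {p4, p6, p8, p9, p11, p12}.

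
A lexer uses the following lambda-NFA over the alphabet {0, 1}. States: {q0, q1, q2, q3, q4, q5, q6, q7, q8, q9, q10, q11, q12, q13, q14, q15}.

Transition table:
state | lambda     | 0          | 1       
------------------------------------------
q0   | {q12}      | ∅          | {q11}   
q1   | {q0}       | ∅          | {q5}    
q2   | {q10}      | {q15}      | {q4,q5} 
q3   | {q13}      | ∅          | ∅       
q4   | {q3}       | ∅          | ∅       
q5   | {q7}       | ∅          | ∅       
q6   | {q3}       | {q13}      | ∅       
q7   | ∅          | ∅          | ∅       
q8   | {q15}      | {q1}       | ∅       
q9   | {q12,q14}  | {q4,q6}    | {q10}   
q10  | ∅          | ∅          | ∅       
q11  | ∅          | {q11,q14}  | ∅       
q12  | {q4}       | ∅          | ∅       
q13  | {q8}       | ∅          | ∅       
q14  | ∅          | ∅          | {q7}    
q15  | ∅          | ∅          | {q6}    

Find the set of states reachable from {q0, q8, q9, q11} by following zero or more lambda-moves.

{q0, q3, q4, q8, q9, q11, q12, q13, q14, q15}

Start with {q0, q8, q9, q11}.
From q0 via lambda: add q12.
From q8 via lambda: add q15.
From q9 via lambda: add q14.
From q12 via lambda: add q4.
From q4 via lambda: add q3.
From q3 via lambda: add q13.
No new states can be added; the closed set is {q0, q3, q4, q8, q9, q11, q12, q13, q14, q15}.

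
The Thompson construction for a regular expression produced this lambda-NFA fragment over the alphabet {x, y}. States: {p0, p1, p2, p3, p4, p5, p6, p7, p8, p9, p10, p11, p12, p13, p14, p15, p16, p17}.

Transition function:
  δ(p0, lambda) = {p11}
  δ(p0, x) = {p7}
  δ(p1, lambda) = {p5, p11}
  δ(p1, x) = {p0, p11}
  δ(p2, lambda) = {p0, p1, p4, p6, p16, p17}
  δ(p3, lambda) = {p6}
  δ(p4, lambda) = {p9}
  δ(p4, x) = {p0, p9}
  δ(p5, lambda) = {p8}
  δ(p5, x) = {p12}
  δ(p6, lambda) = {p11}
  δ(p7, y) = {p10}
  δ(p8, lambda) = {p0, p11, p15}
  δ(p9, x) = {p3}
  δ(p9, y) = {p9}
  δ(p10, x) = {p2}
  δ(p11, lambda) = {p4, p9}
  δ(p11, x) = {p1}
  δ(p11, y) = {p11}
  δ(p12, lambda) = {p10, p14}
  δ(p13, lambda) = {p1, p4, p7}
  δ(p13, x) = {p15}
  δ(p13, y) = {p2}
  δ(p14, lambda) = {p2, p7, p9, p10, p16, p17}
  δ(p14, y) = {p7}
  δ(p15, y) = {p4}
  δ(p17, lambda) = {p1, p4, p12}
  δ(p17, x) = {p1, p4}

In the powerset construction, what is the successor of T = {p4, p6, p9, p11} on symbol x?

{p0, p1, p3, p4, p5, p6, p8, p9, p11, p15}

p4 on x → {p0, p9}.
p9 on x → {p3}.
p11 on x → {p1}.
No x-transition from p6.
Union after reading x: {p0, p1, p3, p9}.
Now take the lambda-closure:
From p0 via lambda: add p11.
From p1 via lambda: add p5.
From p3 via lambda: add p6.
From p5 via lambda: add p8.
From p11 via lambda: add p4.
From p8 via lambda: add p15.
No new states can be added; the closed set is {p0, p1, p3, p4, p5, p6, p8, p9, p11, p15}.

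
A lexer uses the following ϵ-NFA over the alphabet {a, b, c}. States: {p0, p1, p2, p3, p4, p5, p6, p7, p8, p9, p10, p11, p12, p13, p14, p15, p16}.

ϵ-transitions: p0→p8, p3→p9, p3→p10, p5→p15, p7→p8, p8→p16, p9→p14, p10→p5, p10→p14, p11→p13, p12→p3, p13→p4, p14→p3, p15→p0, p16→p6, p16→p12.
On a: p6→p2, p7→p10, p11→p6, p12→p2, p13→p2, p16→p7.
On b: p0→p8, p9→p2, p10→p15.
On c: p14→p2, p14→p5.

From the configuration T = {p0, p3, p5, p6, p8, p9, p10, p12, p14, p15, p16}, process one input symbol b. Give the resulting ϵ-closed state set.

{p0, p2, p3, p5, p6, p8, p9, p10, p12, p14, p15, p16}

p0 on b → {p8}.
p9 on b → {p2}.
p10 on b → {p15}.
No b-transition from p3, p5, p6, p8, p12, p14, p15, p16.
Union after reading b: {p2, p8, p15}.
Now take the ϵ-closure:
From p8 via ϵ: add p16.
From p15 via ϵ: add p0.
From p16 via ϵ: add p6, p12.
From p12 via ϵ: add p3.
From p3 via ϵ: add p9, p10.
From p9 via ϵ: add p14.
From p10 via ϵ: add p5.
No new states can be added; the closed set is {p0, p2, p3, p5, p6, p8, p9, p10, p12, p14, p15, p16}.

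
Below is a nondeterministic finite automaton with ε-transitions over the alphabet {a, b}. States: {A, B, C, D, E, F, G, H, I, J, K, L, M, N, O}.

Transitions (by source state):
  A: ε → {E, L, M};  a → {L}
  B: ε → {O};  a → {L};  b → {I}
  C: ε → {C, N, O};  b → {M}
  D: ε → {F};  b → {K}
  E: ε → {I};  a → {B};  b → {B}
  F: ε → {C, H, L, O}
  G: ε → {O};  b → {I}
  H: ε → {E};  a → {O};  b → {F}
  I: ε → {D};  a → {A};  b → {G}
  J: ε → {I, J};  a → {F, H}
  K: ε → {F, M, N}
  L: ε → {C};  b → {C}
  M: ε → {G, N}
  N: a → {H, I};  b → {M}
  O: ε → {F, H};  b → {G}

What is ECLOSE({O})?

Start with {O}.
From O via ε: add F, H.
From F via ε: add C, L.
From H via ε: add E.
From C via ε: add N.
From E via ε: add I.
From I via ε: add D.
No new states can be added; the closed set is {C, D, E, F, H, I, L, N, O}.

{C, D, E, F, H, I, L, N, O}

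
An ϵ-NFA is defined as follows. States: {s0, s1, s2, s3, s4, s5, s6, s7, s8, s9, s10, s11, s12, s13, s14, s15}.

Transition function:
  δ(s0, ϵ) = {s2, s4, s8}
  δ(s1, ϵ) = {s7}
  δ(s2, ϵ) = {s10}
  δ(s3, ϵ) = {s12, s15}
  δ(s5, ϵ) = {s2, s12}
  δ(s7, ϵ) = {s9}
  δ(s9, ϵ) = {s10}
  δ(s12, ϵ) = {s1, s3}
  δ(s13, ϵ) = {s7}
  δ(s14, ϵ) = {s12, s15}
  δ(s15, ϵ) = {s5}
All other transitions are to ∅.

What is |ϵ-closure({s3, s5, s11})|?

Start with {s3, s5, s11}.
From s3 via ϵ: add s12, s15.
From s5 via ϵ: add s2.
From s2 via ϵ: add s10.
From s12 via ϵ: add s1.
From s1 via ϵ: add s7.
From s7 via ϵ: add s9.
ϵ-closure = {s1, s2, s3, s5, s7, s9, s10, s11, s12, s15}, which has 10 states.

10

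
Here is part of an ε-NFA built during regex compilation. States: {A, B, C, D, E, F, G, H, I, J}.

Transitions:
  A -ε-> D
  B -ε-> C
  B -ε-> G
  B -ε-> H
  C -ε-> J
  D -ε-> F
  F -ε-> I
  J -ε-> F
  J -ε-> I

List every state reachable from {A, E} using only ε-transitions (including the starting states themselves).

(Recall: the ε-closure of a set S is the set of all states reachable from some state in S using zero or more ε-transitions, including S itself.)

Start with {A, E}.
From A via ε: add D.
From D via ε: add F.
From F via ε: add I.
No new states can be added; the closed set is {A, D, E, F, I}.

{A, D, E, F, I}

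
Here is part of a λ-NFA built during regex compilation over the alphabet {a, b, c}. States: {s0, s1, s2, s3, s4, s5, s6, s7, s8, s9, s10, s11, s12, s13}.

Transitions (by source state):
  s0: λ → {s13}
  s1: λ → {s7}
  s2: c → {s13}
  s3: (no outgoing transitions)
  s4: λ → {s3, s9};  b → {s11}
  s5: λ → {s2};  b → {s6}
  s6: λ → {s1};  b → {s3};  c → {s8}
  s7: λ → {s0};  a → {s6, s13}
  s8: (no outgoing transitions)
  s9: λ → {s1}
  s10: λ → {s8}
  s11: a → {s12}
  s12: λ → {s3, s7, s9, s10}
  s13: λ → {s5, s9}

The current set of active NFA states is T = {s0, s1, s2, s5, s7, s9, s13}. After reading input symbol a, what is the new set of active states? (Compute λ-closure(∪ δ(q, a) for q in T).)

s7 on a → {s6, s13}.
No a-transition from s0, s1, s2, s5, s9, s13.
Union after reading a: {s6, s13}.
Now take the λ-closure:
From s6 via λ: add s1.
From s13 via λ: add s5, s9.
From s1 via λ: add s7.
From s5 via λ: add s2.
From s7 via λ: add s0.
No new states can be added; the closed set is {s0, s1, s2, s5, s6, s7, s9, s13}.

{s0, s1, s2, s5, s6, s7, s9, s13}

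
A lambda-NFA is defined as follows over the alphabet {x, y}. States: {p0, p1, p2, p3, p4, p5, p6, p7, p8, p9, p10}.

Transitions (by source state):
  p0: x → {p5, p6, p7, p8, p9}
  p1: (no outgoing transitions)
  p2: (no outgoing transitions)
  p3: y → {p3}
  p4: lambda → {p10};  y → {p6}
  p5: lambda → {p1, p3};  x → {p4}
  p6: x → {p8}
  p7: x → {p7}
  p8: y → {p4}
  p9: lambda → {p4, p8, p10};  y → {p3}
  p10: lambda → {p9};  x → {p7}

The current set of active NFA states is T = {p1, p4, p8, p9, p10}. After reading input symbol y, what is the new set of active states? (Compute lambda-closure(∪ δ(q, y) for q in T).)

{p3, p4, p6, p8, p9, p10}

p4 on y → {p6}.
p8 on y → {p4}.
p9 on y → {p3}.
No y-transition from p1, p10.
Union after reading y: {p3, p4, p6}.
Now take the lambda-closure:
From p4 via lambda: add p10.
From p10 via lambda: add p9.
From p9 via lambda: add p8.
No new states can be added; the closed set is {p3, p4, p6, p8, p9, p10}.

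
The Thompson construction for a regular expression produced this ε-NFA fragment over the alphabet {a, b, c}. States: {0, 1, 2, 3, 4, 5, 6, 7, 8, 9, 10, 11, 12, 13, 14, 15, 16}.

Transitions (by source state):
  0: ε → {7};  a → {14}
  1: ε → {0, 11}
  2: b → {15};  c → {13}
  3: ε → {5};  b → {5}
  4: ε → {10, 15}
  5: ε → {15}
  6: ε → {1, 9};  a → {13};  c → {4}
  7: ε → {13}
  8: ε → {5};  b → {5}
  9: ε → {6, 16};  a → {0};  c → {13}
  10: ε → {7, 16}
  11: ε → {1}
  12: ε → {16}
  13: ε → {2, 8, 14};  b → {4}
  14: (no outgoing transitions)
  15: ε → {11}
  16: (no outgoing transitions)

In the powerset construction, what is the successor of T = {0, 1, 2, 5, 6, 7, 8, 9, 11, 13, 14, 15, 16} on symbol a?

0 on a → {14}.
6 on a → {13}.
9 on a → {0}.
No a-transition from 1, 2, 5, 7, 8, 11, 13, 14, 15, 16.
Union after reading a: {0, 13, 14}.
Now take the ε-closure:
From 0 via ε: add 7.
From 13 via ε: add 2, 8.
From 8 via ε: add 5.
From 5 via ε: add 15.
From 15 via ε: add 11.
From 11 via ε: add 1.
No new states can be added; the closed set is {0, 1, 2, 5, 7, 8, 11, 13, 14, 15}.

{0, 1, 2, 5, 7, 8, 11, 13, 14, 15}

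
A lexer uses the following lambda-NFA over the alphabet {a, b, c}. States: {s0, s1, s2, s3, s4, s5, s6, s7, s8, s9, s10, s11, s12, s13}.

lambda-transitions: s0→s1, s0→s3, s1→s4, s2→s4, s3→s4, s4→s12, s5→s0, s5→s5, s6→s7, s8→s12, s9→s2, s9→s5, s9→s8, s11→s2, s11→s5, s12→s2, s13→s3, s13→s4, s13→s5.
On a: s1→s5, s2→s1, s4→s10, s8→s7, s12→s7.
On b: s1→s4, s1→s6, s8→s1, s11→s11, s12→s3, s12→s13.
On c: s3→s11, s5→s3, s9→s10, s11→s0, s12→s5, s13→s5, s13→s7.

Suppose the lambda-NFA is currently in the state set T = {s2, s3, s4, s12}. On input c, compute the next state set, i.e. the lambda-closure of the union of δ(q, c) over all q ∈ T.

{s0, s1, s2, s3, s4, s5, s11, s12}

s3 on c → {s11}.
s12 on c → {s5}.
No c-transition from s2, s4.
Union after reading c: {s5, s11}.
Now take the lambda-closure:
From s5 via lambda: add s0.
From s11 via lambda: add s2.
From s0 via lambda: add s1, s3.
From s2 via lambda: add s4.
From s4 via lambda: add s12.
No new states can be added; the closed set is {s0, s1, s2, s3, s4, s5, s11, s12}.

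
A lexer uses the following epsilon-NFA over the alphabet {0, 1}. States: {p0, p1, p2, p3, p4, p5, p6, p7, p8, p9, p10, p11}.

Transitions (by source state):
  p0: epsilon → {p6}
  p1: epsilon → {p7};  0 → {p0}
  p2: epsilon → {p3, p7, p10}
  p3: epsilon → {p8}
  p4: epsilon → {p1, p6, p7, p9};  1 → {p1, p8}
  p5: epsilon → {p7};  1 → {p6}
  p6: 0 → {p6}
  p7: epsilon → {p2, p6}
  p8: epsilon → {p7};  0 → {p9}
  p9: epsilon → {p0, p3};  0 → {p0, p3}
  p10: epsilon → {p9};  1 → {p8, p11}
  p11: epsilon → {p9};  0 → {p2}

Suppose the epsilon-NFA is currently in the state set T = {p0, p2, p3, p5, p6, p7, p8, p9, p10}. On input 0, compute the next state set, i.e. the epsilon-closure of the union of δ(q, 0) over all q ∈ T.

p6 on 0 → {p6}.
p8 on 0 → {p9}.
p9 on 0 → {p0, p3}.
No 0-transition from p0, p2, p3, p5, p7, p10.
Union after reading 0: {p0, p3, p6, p9}.
Now take the epsilon-closure:
From p3 via epsilon: add p8.
From p8 via epsilon: add p7.
From p7 via epsilon: add p2.
From p2 via epsilon: add p10.
No new states can be added; the closed set is {p0, p2, p3, p6, p7, p8, p9, p10}.

{p0, p2, p3, p6, p7, p8, p9, p10}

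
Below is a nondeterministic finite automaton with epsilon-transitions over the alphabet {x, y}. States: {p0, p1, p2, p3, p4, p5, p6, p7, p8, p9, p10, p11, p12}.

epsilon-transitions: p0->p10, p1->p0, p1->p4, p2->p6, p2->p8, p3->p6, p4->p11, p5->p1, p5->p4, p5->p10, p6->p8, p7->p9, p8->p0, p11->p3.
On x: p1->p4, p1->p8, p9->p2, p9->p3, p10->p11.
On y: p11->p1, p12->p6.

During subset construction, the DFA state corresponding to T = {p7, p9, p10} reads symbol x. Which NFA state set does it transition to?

{p0, p2, p3, p6, p8, p10, p11}

p9 on x → {p2, p3}.
p10 on x → {p11}.
No x-transition from p7.
Union after reading x: {p2, p3, p11}.
Now take the epsilon-closure:
From p2 via epsilon: add p6, p8.
From p8 via epsilon: add p0.
From p0 via epsilon: add p10.
No new states can be added; the closed set is {p0, p2, p3, p6, p8, p10, p11}.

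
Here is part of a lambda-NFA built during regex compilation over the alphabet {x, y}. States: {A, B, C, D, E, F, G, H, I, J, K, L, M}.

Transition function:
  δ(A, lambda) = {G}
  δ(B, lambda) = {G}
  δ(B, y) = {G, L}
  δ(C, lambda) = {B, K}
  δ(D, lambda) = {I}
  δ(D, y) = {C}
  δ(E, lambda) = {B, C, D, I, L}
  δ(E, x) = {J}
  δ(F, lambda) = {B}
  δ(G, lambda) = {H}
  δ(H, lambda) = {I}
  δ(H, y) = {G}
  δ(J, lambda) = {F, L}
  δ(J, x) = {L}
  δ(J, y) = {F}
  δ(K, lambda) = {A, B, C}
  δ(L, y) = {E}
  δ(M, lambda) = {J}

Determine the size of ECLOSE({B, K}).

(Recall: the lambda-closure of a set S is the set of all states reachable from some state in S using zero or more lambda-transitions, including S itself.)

Start with {B, K}.
From B via lambda: add G.
From K via lambda: add A, C.
From G via lambda: add H.
From H via lambda: add I.
lambda-closure = {A, B, C, G, H, I, K}, which has 7 states.

7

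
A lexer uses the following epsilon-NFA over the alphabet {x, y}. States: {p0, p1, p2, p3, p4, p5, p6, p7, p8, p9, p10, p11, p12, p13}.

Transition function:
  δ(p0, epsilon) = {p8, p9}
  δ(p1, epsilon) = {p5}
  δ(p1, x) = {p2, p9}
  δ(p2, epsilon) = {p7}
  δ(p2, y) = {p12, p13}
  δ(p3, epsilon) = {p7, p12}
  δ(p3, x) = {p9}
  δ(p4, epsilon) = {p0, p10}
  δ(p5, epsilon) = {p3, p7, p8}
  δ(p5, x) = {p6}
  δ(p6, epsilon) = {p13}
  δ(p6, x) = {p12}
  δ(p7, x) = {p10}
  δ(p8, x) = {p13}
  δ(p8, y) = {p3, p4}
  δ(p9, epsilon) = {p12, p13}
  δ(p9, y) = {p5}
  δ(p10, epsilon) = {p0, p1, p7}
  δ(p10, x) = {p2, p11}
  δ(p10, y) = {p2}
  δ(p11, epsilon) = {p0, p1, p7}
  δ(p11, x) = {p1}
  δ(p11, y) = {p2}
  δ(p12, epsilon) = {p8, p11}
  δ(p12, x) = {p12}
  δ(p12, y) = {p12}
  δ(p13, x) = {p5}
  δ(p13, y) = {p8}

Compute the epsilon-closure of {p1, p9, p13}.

{p0, p1, p3, p5, p7, p8, p9, p11, p12, p13}

Start with {p1, p9, p13}.
From p1 via epsilon: add p5.
From p9 via epsilon: add p12.
From p5 via epsilon: add p3, p7, p8.
From p12 via epsilon: add p11.
From p11 via epsilon: add p0.
No new states can be added; the closed set is {p0, p1, p3, p5, p7, p8, p9, p11, p12, p13}.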